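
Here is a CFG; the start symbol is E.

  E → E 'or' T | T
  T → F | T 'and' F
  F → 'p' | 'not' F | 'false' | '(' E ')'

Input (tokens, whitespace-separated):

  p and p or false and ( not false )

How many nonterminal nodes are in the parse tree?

14

[E [E [T [T [F p]] and [F p]]] or [T [T [F false]] and [F ( [E [T [F not [F false]]]] )]]]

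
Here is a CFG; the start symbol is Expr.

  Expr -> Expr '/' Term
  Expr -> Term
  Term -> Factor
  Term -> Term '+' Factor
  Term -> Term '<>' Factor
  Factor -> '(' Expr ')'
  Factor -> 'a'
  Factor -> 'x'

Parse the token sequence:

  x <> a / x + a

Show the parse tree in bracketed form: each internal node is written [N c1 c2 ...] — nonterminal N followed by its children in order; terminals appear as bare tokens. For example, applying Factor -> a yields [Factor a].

[Expr [Expr [Term [Term [Factor x]] <> [Factor a]]] / [Term [Term [Factor x]] + [Factor a]]]

Expr
Expr / Term
Term / Term
Term <> Factor / Term
Factor <> Factor / Term
x <> Factor / Term
x <> a / Term
x <> a / Term + Factor
x <> a / Factor + Factor
x <> a / x + Factor
x <> a / x + a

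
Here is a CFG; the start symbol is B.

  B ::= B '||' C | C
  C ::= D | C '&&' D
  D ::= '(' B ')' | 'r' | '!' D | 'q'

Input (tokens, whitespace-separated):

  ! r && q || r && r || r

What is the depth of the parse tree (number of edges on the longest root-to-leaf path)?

[B [B [B [C [C [D ! [D r]]] && [D q]]] || [C [C [D r]] && [D r]]] || [C [D r]]]

7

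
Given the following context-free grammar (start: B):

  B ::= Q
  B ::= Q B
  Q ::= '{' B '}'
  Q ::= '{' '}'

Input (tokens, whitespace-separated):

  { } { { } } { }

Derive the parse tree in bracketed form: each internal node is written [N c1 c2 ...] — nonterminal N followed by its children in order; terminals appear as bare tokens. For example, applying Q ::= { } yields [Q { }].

B
Q B
{ } B
{ } Q B
{ } { B } B
{ } { Q } B
{ } { { } } B
{ } { { } } Q
{ } { { } } { }

[B [Q { }] [B [Q { [B [Q { }]] }] [B [Q { }]]]]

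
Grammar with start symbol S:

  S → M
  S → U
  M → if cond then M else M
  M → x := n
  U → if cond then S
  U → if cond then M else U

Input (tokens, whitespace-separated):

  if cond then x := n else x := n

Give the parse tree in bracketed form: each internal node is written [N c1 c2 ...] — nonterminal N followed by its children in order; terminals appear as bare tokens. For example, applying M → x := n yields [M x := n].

S
M
if cond then M else M
if cond then x := n else M
if cond then x := n else x := n

[S [M if cond then [M x := n] else [M x := n]]]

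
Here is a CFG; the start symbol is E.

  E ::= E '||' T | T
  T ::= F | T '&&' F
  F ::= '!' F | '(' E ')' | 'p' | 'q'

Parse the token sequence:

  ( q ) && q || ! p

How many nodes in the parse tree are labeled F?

[E [E [T [T [F ( [E [T [F q]]] )]] && [F q]]] || [T [F ! [F p]]]]

5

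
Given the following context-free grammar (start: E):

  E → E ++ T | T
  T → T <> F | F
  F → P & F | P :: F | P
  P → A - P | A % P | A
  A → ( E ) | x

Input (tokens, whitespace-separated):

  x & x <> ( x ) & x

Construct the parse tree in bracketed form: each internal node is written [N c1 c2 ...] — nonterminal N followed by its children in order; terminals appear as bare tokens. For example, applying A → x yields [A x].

E
T
T <> F
F <> F
P & F <> F
A & F <> F
x & F <> F
x & P <> F
x & A <> F
x & x <> F
x & x <> P & F
x & x <> A & F
x & x <> ( E ) & F
x & x <> ( T ) & F
x & x <> ( F ) & F
x & x <> ( P ) & F
x & x <> ( A ) & F
x & x <> ( x ) & F
x & x <> ( x ) & P
x & x <> ( x ) & A
x & x <> ( x ) & x

[E [T [T [F [P [A x]] & [F [P [A x]]]]] <> [F [P [A ( [E [T [F [P [A x]]]]] )]] & [F [P [A x]]]]]]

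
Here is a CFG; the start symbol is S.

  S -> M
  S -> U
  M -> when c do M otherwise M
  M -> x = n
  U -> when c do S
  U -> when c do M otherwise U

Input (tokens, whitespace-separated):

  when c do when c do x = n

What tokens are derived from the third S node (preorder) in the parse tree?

[S [U when c do [S [U when c do [S [M x = n]]]]]]

x = n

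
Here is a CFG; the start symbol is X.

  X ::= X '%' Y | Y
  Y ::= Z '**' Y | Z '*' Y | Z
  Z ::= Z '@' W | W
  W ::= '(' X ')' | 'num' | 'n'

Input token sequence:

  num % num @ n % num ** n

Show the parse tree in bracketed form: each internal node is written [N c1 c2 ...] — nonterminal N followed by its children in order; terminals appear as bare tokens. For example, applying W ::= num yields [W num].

X
X % Y
X % Y % Y
Y % Y % Y
Z % Y % Y
W % Y % Y
num % Y % Y
num % Z % Y
num % Z @ W % Y
num % W @ W % Y
num % num @ W % Y
num % num @ n % Y
num % num @ n % Z ** Y
num % num @ n % W ** Y
num % num @ n % num ** Y
num % num @ n % num ** Z
num % num @ n % num ** W
num % num @ n % num ** n

[X [X [X [Y [Z [W num]]]] % [Y [Z [Z [W num]] @ [W n]]]] % [Y [Z [W num]] ** [Y [Z [W n]]]]]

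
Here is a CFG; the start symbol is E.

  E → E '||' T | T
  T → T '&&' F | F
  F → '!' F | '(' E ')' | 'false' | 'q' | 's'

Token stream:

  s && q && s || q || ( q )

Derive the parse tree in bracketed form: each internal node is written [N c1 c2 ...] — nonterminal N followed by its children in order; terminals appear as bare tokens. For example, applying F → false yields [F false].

[E [E [E [T [T [T [F s]] && [F q]] && [F s]]] || [T [F q]]] || [T [F ( [E [T [F q]]] )]]]

E
E || T
E || T || T
T || T || T
T && F || T || T
T && F && F || T || T
F && F && F || T || T
s && F && F || T || T
s && q && F || T || T
s && q && s || T || T
s && q && s || F || T
s && q && s || q || T
s && q && s || q || F
s && q && s || q || ( E )
s && q && s || q || ( T )
s && q && s || q || ( F )
s && q && s || q || ( q )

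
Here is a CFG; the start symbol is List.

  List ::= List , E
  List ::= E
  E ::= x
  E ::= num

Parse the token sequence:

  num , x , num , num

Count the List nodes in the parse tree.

[List [List [List [List [E num]] , [E x]] , [E num]] , [E num]]

4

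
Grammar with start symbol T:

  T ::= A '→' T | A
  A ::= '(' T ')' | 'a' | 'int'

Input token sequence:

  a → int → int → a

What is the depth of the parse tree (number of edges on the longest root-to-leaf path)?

5

[T [A a] → [T [A int] → [T [A int] → [T [A a]]]]]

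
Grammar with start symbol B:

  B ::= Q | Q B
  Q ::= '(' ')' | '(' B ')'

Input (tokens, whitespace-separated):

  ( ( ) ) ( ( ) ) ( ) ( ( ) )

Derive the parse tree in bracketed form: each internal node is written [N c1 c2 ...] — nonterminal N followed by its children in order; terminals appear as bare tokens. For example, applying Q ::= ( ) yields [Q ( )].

[B [Q ( [B [Q ( )]] )] [B [Q ( [B [Q ( )]] )] [B [Q ( )] [B [Q ( [B [Q ( )]] )]]]]]

B
Q B
( B ) B
( Q ) B
( ( ) ) B
( ( ) ) Q B
( ( ) ) ( B ) B
( ( ) ) ( Q ) B
( ( ) ) ( ( ) ) B
( ( ) ) ( ( ) ) Q B
( ( ) ) ( ( ) ) ( ) B
( ( ) ) ( ( ) ) ( ) Q
( ( ) ) ( ( ) ) ( ) ( B )
( ( ) ) ( ( ) ) ( ) ( Q )
( ( ) ) ( ( ) ) ( ) ( ( ) )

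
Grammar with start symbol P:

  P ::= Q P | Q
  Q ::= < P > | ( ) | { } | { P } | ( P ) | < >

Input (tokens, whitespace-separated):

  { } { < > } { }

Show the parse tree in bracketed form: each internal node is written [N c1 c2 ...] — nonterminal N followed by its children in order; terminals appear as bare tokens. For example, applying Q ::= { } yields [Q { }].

P
Q P
{ } P
{ } Q P
{ } { P } P
{ } { Q } P
{ } { < > } P
{ } { < > } Q
{ } { < > } { }

[P [Q { }] [P [Q { [P [Q < >]] }] [P [Q { }]]]]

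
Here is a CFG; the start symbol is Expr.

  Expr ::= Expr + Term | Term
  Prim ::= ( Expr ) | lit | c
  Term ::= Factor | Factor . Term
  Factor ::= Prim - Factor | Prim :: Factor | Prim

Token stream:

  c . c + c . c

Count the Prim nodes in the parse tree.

4

[Expr [Expr [Term [Factor [Prim c]] . [Term [Factor [Prim c]]]]] + [Term [Factor [Prim c]] . [Term [Factor [Prim c]]]]]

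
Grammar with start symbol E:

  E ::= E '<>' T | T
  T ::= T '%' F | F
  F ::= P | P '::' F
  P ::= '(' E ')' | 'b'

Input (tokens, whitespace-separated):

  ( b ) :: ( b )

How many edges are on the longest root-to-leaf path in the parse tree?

[E [T [F [P ( [E [T [F [P b]]]] )] :: [F [P ( [E [T [F [P b]]]] )]]]]]

9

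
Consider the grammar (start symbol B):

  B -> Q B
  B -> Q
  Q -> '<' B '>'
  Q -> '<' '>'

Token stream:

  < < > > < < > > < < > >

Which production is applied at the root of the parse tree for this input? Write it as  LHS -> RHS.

[B [Q < [B [Q < >]] >] [B [Q < [B [Q < >]] >] [B [Q < [B [Q < >]] >]]]]

B -> Q B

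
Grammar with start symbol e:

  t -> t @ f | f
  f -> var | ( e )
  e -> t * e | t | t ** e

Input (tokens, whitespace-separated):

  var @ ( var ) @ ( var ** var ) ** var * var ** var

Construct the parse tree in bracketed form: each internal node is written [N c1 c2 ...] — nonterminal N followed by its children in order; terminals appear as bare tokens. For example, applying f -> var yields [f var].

[e [t [t [t [f var]] @ [f ( [e [t [f var]]] )]] @ [f ( [e [t [f var]] ** [e [t [f var]]]] )]] ** [e [t [f var]] * [e [t [f var]] ** [e [t [f var]]]]]]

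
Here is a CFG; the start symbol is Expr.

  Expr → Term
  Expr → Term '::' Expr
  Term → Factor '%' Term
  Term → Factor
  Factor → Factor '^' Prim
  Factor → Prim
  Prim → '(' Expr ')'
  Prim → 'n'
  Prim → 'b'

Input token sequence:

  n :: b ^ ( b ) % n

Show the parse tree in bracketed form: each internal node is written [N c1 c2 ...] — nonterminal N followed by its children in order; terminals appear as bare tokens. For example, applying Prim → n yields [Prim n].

Expr
Term :: Expr
Factor :: Expr
Prim :: Expr
n :: Expr
n :: Term
n :: Factor % Term
n :: Factor ^ Prim % Term
n :: Prim ^ Prim % Term
n :: b ^ Prim % Term
n :: b ^ ( Expr ) % Term
n :: b ^ ( Term ) % Term
n :: b ^ ( Factor ) % Term
n :: b ^ ( Prim ) % Term
n :: b ^ ( b ) % Term
n :: b ^ ( b ) % Factor
n :: b ^ ( b ) % Prim
n :: b ^ ( b ) % n

[Expr [Term [Factor [Prim n]]] :: [Expr [Term [Factor [Factor [Prim b]] ^ [Prim ( [Expr [Term [Factor [Prim b]]]] )]] % [Term [Factor [Prim n]]]]]]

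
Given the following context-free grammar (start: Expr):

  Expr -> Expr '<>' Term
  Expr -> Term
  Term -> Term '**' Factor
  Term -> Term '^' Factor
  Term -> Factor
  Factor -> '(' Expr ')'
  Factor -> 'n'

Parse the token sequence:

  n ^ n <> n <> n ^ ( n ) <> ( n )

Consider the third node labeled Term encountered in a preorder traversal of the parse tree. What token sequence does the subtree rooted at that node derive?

n

[Expr [Expr [Expr [Expr [Term [Term [Factor n]] ^ [Factor n]]] <> [Term [Factor n]]] <> [Term [Term [Factor n]] ^ [Factor ( [Expr [Term [Factor n]]] )]]] <> [Term [Factor ( [Expr [Term [Factor n]]] )]]]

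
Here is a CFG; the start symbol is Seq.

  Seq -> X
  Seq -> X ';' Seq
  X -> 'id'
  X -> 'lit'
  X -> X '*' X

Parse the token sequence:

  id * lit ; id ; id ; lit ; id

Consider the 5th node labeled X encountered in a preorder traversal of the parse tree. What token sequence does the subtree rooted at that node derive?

id

[Seq [X [X id] * [X lit]] ; [Seq [X id] ; [Seq [X id] ; [Seq [X lit] ; [Seq [X id]]]]]]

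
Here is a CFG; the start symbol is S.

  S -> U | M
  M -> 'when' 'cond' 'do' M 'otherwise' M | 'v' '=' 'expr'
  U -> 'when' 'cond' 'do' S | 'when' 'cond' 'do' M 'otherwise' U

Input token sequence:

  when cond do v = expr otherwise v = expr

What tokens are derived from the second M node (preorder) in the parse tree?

v = expr

[S [M when cond do [M v = expr] otherwise [M v = expr]]]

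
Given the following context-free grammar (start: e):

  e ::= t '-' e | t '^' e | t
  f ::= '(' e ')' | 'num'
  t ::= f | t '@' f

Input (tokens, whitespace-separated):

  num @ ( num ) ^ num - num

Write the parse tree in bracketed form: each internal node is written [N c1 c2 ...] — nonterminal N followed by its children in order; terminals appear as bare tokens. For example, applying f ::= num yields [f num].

[e [t [t [f num]] @ [f ( [e [t [f num]]] )]] ^ [e [t [f num]] - [e [t [f num]]]]]

e
t ^ e
t @ f ^ e
f @ f ^ e
num @ f ^ e
num @ ( e ) ^ e
num @ ( t ) ^ e
num @ ( f ) ^ e
num @ ( num ) ^ e
num @ ( num ) ^ t - e
num @ ( num ) ^ f - e
num @ ( num ) ^ num - e
num @ ( num ) ^ num - t
num @ ( num ) ^ num - f
num @ ( num ) ^ num - num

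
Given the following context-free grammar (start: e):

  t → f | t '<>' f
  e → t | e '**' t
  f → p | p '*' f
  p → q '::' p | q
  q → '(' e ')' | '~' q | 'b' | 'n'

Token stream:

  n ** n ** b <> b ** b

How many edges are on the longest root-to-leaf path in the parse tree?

8

[e [e [e [e [t [f [p [q n]]]]] ** [t [f [p [q n]]]]] ** [t [t [f [p [q b]]]] <> [f [p [q b]]]]] ** [t [f [p [q b]]]]]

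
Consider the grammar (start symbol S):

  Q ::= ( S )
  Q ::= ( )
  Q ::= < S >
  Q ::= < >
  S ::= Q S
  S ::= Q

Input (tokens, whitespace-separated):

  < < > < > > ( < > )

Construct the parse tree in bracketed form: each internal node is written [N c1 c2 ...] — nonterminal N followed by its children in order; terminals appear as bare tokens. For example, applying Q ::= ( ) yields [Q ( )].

[S [Q < [S [Q < >] [S [Q < >]]] >] [S [Q ( [S [Q < >]] )]]]

S
Q S
< S > S
< Q S > S
< < > S > S
< < > Q > S
< < > < > > S
< < > < > > Q
< < > < > > ( S )
< < > < > > ( Q )
< < > < > > ( < > )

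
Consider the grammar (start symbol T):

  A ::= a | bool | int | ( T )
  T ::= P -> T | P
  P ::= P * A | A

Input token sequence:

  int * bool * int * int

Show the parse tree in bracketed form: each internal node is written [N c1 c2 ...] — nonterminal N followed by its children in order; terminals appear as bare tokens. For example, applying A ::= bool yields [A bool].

T
P
P * A
P * A * A
P * A * A * A
A * A * A * A
int * A * A * A
int * bool * A * A
int * bool * int * A
int * bool * int * int

[T [P [P [P [P [A int]] * [A bool]] * [A int]] * [A int]]]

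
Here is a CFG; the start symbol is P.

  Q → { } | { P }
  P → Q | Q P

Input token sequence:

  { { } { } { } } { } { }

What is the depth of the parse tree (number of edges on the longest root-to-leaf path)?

[P [Q { [P [Q { }] [P [Q { }] [P [Q { }]]]] }] [P [Q { }] [P [Q { }]]]]

6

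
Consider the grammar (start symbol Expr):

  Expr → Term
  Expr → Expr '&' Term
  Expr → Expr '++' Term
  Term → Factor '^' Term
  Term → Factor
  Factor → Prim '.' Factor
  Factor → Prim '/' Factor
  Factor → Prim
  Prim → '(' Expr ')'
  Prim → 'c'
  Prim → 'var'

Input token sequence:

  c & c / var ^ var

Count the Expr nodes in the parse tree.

2

[Expr [Expr [Term [Factor [Prim c]]]] & [Term [Factor [Prim c] / [Factor [Prim var]]] ^ [Term [Factor [Prim var]]]]]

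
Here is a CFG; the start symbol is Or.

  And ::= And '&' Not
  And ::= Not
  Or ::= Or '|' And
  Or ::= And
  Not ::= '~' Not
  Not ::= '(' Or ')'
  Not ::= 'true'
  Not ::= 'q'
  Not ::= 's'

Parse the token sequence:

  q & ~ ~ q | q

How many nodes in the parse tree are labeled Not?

5

[Or [Or [And [And [Not q]] & [Not ~ [Not ~ [Not q]]]]] | [And [Not q]]]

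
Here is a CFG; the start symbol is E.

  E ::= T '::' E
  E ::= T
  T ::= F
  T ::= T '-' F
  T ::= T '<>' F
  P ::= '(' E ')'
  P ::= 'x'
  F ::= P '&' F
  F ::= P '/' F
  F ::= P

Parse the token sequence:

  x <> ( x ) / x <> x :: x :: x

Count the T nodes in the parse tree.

[E [T [T [T [F [P x]]] <> [F [P ( [E [T [F [P x]]]] )] / [F [P x]]]] <> [F [P x]]] :: [E [T [F [P x]]] :: [E [T [F [P x]]]]]]

6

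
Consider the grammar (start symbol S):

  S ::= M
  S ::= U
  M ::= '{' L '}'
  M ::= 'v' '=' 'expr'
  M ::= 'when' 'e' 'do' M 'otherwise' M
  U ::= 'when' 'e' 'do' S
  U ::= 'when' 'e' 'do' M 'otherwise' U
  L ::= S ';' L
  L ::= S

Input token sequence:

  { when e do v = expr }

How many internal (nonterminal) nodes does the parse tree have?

[S [M { [L [S [U when e do [S [M v = expr]]]]] }]]

7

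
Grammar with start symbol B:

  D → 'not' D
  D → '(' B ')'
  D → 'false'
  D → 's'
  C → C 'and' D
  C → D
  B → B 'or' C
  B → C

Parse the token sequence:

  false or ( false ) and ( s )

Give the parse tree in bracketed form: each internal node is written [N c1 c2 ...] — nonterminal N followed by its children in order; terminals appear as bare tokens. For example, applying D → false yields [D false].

[B [B [C [D false]]] or [C [C [D ( [B [C [D false]]] )]] and [D ( [B [C [D s]]] )]]]

B
B or C
C or C
D or C
false or C
false or C and D
false or D and D
false or ( B ) and D
false or ( C ) and D
false or ( D ) and D
false or ( false ) and D
false or ( false ) and ( B )
false or ( false ) and ( C )
false or ( false ) and ( D )
false or ( false ) and ( s )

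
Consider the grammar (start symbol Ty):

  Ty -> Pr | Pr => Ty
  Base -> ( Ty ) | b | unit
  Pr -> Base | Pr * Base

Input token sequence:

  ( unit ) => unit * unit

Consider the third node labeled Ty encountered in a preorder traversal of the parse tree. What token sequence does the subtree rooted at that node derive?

[Ty [Pr [Base ( [Ty [Pr [Base unit]]] )]] => [Ty [Pr [Pr [Base unit]] * [Base unit]]]]

unit * unit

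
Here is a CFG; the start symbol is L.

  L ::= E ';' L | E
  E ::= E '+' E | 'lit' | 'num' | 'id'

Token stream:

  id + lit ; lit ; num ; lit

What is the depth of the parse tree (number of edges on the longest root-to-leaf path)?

5

[L [E [E id] + [E lit]] ; [L [E lit] ; [L [E num] ; [L [E lit]]]]]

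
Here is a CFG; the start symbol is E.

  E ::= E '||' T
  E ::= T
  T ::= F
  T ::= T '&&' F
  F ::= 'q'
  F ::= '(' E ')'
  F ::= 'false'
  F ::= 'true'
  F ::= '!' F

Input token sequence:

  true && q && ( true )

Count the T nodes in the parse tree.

4

[E [T [T [T [F true]] && [F q]] && [F ( [E [T [F true]]] )]]]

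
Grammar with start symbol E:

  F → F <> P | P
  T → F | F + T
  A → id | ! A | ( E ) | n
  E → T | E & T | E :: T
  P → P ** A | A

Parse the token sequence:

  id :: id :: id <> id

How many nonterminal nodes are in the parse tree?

18

[E [E [E [T [F [P [A id]]]]] :: [T [F [P [A id]]]]] :: [T [F [F [P [A id]]] <> [P [A id]]]]]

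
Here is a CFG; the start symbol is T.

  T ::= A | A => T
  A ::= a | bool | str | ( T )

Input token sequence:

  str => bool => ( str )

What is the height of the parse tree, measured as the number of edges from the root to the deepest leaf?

6

[T [A str] => [T [A bool] => [T [A ( [T [A str]] )]]]]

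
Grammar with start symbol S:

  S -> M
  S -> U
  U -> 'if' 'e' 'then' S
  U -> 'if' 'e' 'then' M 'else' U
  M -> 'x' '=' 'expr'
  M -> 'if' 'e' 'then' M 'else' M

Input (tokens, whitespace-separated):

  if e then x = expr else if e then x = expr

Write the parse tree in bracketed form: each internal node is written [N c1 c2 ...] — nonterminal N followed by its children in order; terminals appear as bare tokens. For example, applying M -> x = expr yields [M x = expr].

[S [U if e then [M x = expr] else [U if e then [S [M x = expr]]]]]

S
U
if e then M else U
if e then x = expr else U
if e then x = expr else if e then S
if e then x = expr else if e then M
if e then x = expr else if e then x = expr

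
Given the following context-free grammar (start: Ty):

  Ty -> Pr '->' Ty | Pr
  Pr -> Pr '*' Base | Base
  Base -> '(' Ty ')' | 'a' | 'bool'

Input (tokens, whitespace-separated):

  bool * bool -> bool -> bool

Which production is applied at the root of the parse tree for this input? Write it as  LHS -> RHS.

Ty -> Pr '->' Ty

[Ty [Pr [Pr [Base bool]] * [Base bool]] -> [Ty [Pr [Base bool]] -> [Ty [Pr [Base bool]]]]]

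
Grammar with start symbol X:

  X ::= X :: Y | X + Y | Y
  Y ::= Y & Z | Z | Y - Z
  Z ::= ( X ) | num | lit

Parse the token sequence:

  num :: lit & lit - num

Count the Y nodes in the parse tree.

[X [X [Y [Z num]]] :: [Y [Y [Y [Z lit]] & [Z lit]] - [Z num]]]

4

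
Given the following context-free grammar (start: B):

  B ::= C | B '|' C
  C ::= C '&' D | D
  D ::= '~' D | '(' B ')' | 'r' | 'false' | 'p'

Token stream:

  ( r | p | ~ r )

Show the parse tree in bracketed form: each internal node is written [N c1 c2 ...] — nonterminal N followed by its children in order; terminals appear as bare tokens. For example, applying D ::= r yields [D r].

B
C
D
( B )
( B | C )
( B | C | C )
( C | C | C )
( D | C | C )
( r | C | C )
( r | D | C )
( r | p | C )
( r | p | D )
( r | p | ~ D )
( r | p | ~ r )

[B [C [D ( [B [B [B [C [D r]]] | [C [D p]]] | [C [D ~ [D r]]]] )]]]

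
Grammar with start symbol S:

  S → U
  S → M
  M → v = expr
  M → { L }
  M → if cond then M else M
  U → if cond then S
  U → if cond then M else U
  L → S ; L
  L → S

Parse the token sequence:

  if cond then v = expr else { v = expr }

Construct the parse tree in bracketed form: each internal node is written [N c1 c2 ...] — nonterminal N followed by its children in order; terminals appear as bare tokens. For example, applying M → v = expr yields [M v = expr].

S
M
if cond then M else M
if cond then v = expr else M
if cond then v = expr else { L }
if cond then v = expr else { S }
if cond then v = expr else { M }
if cond then v = expr else { v = expr }

[S [M if cond then [M v = expr] else [M { [L [S [M v = expr]]] }]]]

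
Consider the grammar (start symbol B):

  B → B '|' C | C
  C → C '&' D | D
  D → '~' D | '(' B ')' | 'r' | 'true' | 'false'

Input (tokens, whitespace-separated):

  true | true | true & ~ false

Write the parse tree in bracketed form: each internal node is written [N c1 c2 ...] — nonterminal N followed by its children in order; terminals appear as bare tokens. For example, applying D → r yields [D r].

B
B | C
B | C | C
C | C | C
D | C | C
true | C | C
true | D | C
true | true | C
true | true | C & D
true | true | D & D
true | true | true & D
true | true | true & ~ D
true | true | true & ~ false

[B [B [B [C [D true]]] | [C [D true]]] | [C [C [D true]] & [D ~ [D false]]]]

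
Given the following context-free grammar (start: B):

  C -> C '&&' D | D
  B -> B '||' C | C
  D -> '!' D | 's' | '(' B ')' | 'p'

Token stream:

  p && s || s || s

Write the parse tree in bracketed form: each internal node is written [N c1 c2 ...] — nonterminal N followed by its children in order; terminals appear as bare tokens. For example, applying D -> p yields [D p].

B
B || C
B || C || C
C || C || C
C && D || C || C
D && D || C || C
p && D || C || C
p && s || C || C
p && s || D || C
p && s || s || C
p && s || s || D
p && s || s || s

[B [B [B [C [C [D p]] && [D s]]] || [C [D s]]] || [C [D s]]]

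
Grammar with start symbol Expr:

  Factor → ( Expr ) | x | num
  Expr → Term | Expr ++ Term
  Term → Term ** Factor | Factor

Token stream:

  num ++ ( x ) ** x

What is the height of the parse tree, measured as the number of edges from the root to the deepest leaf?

[Expr [Expr [Term [Factor num]]] ++ [Term [Term [Factor ( [Expr [Term [Factor x]]] )]] ** [Factor x]]]

7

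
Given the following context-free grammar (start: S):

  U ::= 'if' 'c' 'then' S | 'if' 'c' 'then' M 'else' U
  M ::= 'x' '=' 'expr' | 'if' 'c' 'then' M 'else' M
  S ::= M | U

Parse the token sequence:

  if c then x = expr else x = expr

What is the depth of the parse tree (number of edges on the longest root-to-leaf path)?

3

[S [M if c then [M x = expr] else [M x = expr]]]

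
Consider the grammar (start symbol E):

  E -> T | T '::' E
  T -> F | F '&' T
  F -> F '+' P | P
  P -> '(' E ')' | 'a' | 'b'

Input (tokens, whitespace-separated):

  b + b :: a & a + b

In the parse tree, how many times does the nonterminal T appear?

3

[E [T [F [F [P b]] + [P b]]] :: [E [T [F [P a]] & [T [F [F [P a]] + [P b]]]]]]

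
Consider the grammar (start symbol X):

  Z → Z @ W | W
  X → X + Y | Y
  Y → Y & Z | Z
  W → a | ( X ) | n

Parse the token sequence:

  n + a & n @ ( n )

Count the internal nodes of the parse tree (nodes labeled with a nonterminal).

17

[X [X [Y [Z [W n]]]] + [Y [Y [Z [W a]]] & [Z [Z [W n]] @ [W ( [X [Y [Z [W n]]]] )]]]]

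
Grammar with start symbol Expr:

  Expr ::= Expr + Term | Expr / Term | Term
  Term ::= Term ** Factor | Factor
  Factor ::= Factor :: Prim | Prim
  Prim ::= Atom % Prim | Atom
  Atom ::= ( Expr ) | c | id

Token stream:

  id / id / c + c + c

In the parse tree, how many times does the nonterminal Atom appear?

[Expr [Expr [Expr [Expr [Expr [Term [Factor [Prim [Atom id]]]]] / [Term [Factor [Prim [Atom id]]]]] / [Term [Factor [Prim [Atom c]]]]] + [Term [Factor [Prim [Atom c]]]]] + [Term [Factor [Prim [Atom c]]]]]

5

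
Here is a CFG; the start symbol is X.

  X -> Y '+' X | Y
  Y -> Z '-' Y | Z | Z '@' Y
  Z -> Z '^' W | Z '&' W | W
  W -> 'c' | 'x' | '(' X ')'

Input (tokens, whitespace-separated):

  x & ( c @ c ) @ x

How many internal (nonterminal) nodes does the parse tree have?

16

[X [Y [Z [Z [W x]] & [W ( [X [Y [Z [W c]] @ [Y [Z [W c]]]]] )]] @ [Y [Z [W x]]]]]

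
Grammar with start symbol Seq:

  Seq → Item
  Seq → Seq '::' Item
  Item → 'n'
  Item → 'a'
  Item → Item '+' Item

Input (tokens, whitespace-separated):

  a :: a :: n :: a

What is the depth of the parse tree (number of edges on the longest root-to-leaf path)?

[Seq [Seq [Seq [Seq [Item a]] :: [Item a]] :: [Item n]] :: [Item a]]

5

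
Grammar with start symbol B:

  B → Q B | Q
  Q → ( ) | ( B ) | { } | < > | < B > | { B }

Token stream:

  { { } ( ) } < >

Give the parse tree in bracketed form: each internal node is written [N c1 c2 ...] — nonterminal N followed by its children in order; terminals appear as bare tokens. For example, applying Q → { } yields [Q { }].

B
Q B
{ B } B
{ Q B } B
{ { } B } B
{ { } Q } B
{ { } ( ) } B
{ { } ( ) } Q
{ { } ( ) } < >

[B [Q { [B [Q { }] [B [Q ( )]]] }] [B [Q < >]]]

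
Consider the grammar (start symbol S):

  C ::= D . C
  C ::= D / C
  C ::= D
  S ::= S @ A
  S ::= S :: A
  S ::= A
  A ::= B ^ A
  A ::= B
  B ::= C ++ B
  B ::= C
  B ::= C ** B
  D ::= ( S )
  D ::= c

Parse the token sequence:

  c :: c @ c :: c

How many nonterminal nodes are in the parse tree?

20

[S [S [S [S [A [B [C [D c]]]]] :: [A [B [C [D c]]]]] @ [A [B [C [D c]]]]] :: [A [B [C [D c]]]]]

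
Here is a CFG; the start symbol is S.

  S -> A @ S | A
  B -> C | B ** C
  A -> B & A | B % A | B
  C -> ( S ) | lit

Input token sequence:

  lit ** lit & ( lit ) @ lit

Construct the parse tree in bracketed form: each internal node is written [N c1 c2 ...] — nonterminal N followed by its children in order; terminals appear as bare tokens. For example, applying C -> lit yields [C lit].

S
A @ S
B & A @ S
B ** C & A @ S
C ** C & A @ S
lit ** C & A @ S
lit ** lit & A @ S
lit ** lit & B @ S
lit ** lit & C @ S
lit ** lit & ( S ) @ S
lit ** lit & ( A ) @ S
lit ** lit & ( B ) @ S
lit ** lit & ( C ) @ S
lit ** lit & ( lit ) @ S
lit ** lit & ( lit ) @ A
lit ** lit & ( lit ) @ B
lit ** lit & ( lit ) @ C
lit ** lit & ( lit ) @ lit

[S [A [B [B [C lit]] ** [C lit]] & [A [B [C ( [S [A [B [C lit]]]] )]]]] @ [S [A [B [C lit]]]]]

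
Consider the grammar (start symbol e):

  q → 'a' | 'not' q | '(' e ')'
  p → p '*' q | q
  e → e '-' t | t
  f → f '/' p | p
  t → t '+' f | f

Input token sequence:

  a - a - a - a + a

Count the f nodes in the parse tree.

[e [e [e [e [t [f [p [q a]]]]] - [t [f [p [q a]]]]] - [t [f [p [q a]]]]] - [t [t [f [p [q a]]]] + [f [p [q a]]]]]

5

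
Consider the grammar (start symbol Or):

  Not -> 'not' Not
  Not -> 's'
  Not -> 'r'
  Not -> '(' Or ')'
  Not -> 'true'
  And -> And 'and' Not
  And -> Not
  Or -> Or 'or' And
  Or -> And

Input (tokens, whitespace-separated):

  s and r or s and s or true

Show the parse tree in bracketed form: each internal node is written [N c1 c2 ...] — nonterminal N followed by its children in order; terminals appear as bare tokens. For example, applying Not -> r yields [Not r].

Or
Or or And
Or or And or And
And or And or And
And and Not or And or And
Not and Not or And or And
s and Not or And or And
s and r or And or And
s and r or And and Not or And
s and r or Not and Not or And
s and r or s and Not or And
s and r or s and s or And
s and r or s and s or Not
s and r or s and s or true

[Or [Or [Or [And [And [Not s]] and [Not r]]] or [And [And [Not s]] and [Not s]]] or [And [Not true]]]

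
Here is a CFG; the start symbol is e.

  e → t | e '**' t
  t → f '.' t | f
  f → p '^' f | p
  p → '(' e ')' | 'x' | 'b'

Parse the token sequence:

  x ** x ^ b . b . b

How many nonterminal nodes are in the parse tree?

16

[e [e [t [f [p x]]]] ** [t [f [p x] ^ [f [p b]]] . [t [f [p b]] . [t [f [p b]]]]]]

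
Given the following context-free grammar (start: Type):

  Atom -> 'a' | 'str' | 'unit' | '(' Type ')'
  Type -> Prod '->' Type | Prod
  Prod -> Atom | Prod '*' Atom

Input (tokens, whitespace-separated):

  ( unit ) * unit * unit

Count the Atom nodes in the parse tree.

4

[Type [Prod [Prod [Prod [Atom ( [Type [Prod [Atom unit]]] )]] * [Atom unit]] * [Atom unit]]]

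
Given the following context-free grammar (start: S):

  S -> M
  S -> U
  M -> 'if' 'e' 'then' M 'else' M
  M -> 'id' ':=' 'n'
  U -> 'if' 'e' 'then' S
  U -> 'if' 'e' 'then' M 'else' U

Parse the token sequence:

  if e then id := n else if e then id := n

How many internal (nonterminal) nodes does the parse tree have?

[S [U if e then [M id := n] else [U if e then [S [M id := n]]]]]

6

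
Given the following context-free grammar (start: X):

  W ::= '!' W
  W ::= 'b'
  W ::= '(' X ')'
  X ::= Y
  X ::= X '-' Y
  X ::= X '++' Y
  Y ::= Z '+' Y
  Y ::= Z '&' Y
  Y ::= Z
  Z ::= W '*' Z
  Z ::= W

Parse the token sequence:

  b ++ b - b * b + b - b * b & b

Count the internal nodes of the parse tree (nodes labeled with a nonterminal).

[X [X [X [X [Y [Z [W b]]]] ++ [Y [Z [W b]]]] - [Y [Z [W b] * [Z [W b]]] + [Y [Z [W b]]]]] - [Y [Z [W b] * [Z [W b]]] & [Y [Z [W b]]]]]

26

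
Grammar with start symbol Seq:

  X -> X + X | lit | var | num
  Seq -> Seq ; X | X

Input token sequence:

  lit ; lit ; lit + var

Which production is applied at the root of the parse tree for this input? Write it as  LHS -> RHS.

[Seq [Seq [Seq [X lit]] ; [X lit]] ; [X [X lit] + [X var]]]

Seq -> Seq ; X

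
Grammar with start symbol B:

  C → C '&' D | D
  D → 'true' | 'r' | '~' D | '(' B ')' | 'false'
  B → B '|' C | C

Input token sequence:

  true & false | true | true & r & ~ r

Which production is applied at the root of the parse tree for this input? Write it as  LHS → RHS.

B → B '|' C

[B [B [B [C [C [D true]] & [D false]]] | [C [D true]]] | [C [C [C [D true]] & [D r]] & [D ~ [D r]]]]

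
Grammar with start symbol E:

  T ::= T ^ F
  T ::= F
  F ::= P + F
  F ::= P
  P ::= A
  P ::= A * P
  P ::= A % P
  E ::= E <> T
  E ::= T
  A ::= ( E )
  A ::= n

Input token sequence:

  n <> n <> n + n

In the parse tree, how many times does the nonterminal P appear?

[E [E [E [T [F [P [A n]]]]] <> [T [F [P [A n]]]]] <> [T [F [P [A n]] + [F [P [A n]]]]]]

4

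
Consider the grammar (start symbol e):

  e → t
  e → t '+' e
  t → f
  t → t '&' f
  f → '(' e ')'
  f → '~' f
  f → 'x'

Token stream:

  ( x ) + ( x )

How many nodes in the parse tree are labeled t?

4

[e [t [f ( [e [t [f x]]] )]] + [e [t [f ( [e [t [f x]]] )]]]]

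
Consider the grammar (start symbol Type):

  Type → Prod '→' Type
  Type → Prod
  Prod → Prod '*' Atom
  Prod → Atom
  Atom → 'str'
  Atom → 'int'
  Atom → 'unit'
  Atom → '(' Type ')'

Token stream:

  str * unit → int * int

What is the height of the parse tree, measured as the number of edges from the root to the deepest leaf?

[Type [Prod [Prod [Atom str]] * [Atom unit]] → [Type [Prod [Prod [Atom int]] * [Atom int]]]]

5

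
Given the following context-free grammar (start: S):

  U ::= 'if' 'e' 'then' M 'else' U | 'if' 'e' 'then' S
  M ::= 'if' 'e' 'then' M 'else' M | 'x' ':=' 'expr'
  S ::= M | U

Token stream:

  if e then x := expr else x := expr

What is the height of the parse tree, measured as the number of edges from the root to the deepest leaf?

[S [M if e then [M x := expr] else [M x := expr]]]

3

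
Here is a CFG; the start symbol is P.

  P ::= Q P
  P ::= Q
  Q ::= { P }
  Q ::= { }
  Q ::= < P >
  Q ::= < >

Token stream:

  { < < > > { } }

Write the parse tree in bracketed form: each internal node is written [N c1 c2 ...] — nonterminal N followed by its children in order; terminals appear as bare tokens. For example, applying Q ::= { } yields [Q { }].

[P [Q { [P [Q < [P [Q < >]] >] [P [Q { }]]] }]]

P
Q
{ P }
{ Q P }
{ < P > P }
{ < Q > P }
{ < < > > P }
{ < < > > Q }
{ < < > > { } }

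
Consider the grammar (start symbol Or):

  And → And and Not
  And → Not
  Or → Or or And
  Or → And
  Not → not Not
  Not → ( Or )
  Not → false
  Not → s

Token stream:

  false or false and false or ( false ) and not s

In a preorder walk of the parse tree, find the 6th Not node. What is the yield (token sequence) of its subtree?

not s

[Or [Or [Or [And [Not false]]] or [And [And [Not false]] and [Not false]]] or [And [And [Not ( [Or [And [Not false]]] )]] and [Not not [Not s]]]]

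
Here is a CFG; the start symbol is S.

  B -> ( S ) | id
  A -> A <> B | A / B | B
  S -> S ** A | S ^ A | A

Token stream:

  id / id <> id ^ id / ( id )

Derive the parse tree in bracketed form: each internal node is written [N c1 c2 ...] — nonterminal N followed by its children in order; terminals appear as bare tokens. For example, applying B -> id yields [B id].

S
S ^ A
A ^ A
A <> B ^ A
A / B <> B ^ A
B / B <> B ^ A
id / B <> B ^ A
id / id <> B ^ A
id / id <> id ^ A
id / id <> id ^ A / B
id / id <> id ^ B / B
id / id <> id ^ id / B
id / id <> id ^ id / ( S )
id / id <> id ^ id / ( A )
id / id <> id ^ id / ( B )
id / id <> id ^ id / ( id )

[S [S [A [A [A [B id]] / [B id]] <> [B id]]] ^ [A [A [B id]] / [B ( [S [A [B id]]] )]]]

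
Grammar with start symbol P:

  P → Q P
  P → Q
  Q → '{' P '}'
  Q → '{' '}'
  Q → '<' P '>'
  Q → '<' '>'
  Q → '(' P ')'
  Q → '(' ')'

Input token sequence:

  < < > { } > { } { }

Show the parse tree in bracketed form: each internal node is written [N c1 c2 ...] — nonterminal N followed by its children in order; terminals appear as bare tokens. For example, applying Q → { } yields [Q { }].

P
Q P
< P > P
< Q P > P
< < > P > P
< < > Q > P
< < > { } > P
< < > { } > Q P
< < > { } > { } P
< < > { } > { } Q
< < > { } > { } { }

[P [Q < [P [Q < >] [P [Q { }]]] >] [P [Q { }] [P [Q { }]]]]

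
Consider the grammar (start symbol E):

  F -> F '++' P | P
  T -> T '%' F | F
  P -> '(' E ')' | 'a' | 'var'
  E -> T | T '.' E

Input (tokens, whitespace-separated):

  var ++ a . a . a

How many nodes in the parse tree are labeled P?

[E [T [F [F [P var]] ++ [P a]]] . [E [T [F [P a]]] . [E [T [F [P a]]]]]]

4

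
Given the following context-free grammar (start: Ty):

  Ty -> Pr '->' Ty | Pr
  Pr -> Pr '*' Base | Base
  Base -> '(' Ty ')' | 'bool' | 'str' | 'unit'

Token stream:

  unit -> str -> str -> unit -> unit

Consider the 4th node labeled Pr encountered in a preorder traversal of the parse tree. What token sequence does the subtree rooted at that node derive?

[Ty [Pr [Base unit]] -> [Ty [Pr [Base str]] -> [Ty [Pr [Base str]] -> [Ty [Pr [Base unit]] -> [Ty [Pr [Base unit]]]]]]]

unit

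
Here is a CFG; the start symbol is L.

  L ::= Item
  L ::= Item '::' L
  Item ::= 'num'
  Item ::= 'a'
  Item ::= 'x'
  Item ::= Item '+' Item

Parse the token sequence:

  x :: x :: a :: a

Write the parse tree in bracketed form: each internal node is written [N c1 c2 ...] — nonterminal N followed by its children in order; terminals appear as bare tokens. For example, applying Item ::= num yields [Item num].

[L [Item x] :: [L [Item x] :: [L [Item a] :: [L [Item a]]]]]

L
Item :: L
x :: L
x :: Item :: L
x :: x :: L
x :: x :: Item :: L
x :: x :: a :: L
x :: x :: a :: Item
x :: x :: a :: a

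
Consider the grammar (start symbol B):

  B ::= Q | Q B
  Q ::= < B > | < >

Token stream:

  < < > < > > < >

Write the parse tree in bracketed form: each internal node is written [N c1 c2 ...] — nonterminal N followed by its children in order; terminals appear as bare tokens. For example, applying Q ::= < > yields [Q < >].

B
Q B
< B > B
< Q B > B
< < > B > B
< < > Q > B
< < > < > > B
< < > < > > Q
< < > < > > < >

[B [Q < [B [Q < >] [B [Q < >]]] >] [B [Q < >]]]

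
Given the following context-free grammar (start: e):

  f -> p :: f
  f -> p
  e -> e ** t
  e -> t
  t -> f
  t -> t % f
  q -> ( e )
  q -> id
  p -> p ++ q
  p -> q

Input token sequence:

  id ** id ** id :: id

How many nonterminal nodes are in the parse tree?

18

[e [e [e [t [f [p [q id]]]]] ** [t [f [p [q id]]]]] ** [t [f [p [q id]] :: [f [p [q id]]]]]]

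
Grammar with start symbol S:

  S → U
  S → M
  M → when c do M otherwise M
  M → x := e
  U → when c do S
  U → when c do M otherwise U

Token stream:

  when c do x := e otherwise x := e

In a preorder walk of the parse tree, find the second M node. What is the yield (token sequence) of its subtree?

[S [M when c do [M x := e] otherwise [M x := e]]]

x := e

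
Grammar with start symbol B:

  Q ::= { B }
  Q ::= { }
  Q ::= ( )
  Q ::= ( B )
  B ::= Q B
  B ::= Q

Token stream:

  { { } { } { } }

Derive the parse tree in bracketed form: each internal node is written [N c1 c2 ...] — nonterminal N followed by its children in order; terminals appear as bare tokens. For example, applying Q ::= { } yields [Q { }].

B
Q
{ B }
{ Q B }
{ { } B }
{ { } Q B }
{ { } { } B }
{ { } { } Q }
{ { } { } { } }

[B [Q { [B [Q { }] [B [Q { }] [B [Q { }]]]] }]]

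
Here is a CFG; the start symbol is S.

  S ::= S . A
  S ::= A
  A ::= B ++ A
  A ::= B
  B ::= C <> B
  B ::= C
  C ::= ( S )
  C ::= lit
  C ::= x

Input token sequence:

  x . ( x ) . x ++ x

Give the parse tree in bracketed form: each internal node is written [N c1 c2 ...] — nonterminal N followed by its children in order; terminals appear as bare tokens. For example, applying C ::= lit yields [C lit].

[S [S [S [A [B [C x]]]] . [A [B [C ( [S [A [B [C x]]]] )]]]] . [A [B [C x]] ++ [A [B [C x]]]]]

S
S . A
S . A . A
A . A . A
B . A . A
C . A . A
x . A . A
x . B . A
x . C . A
x . ( S ) . A
x . ( A ) . A
x . ( B ) . A
x . ( C ) . A
x . ( x ) . A
x . ( x ) . B ++ A
x . ( x ) . C ++ A
x . ( x ) . x ++ A
x . ( x ) . x ++ B
x . ( x ) . x ++ C
x . ( x ) . x ++ x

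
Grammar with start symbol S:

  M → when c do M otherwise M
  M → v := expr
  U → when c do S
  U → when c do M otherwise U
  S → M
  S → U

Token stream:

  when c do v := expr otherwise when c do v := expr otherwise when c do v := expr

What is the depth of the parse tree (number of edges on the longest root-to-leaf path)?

6

[S [U when c do [M v := expr] otherwise [U when c do [M v := expr] otherwise [U when c do [S [M v := expr]]]]]]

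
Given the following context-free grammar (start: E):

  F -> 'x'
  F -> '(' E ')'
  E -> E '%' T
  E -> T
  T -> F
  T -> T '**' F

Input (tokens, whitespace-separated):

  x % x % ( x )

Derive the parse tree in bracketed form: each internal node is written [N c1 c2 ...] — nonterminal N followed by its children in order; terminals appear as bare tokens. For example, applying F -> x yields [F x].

E
E % T
E % T % T
T % T % T
F % T % T
x % T % T
x % F % T
x % x % T
x % x % F
x % x % ( E )
x % x % ( T )
x % x % ( F )
x % x % ( x )

[E [E [E [T [F x]]] % [T [F x]]] % [T [F ( [E [T [F x]]] )]]]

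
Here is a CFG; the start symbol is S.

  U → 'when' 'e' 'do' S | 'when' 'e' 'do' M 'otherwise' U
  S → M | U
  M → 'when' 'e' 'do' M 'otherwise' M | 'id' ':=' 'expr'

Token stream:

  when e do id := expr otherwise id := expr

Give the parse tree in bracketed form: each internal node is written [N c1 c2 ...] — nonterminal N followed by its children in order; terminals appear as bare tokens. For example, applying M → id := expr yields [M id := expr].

S
M
when e do M otherwise M
when e do id := expr otherwise M
when e do id := expr otherwise id := expr

[S [M when e do [M id := expr] otherwise [M id := expr]]]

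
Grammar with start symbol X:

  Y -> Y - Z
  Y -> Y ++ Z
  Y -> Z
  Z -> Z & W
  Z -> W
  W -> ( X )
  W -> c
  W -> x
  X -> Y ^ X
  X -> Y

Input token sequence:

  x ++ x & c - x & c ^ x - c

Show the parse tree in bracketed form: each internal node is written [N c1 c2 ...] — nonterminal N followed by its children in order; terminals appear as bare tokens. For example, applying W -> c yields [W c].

X
Y ^ X
Y - Z ^ X
Y ++ Z - Z ^ X
Z ++ Z - Z ^ X
W ++ Z - Z ^ X
x ++ Z - Z ^ X
x ++ Z & W - Z ^ X
x ++ W & W - Z ^ X
x ++ x & W - Z ^ X
x ++ x & c - Z ^ X
x ++ x & c - Z & W ^ X
x ++ x & c - W & W ^ X
x ++ x & c - x & W ^ X
x ++ x & c - x & c ^ X
x ++ x & c - x & c ^ Y
x ++ x & c - x & c ^ Y - Z
x ++ x & c - x & c ^ Z - Z
x ++ x & c - x & c ^ W - Z
x ++ x & c - x & c ^ x - Z
x ++ x & c - x & c ^ x - W
x ++ x & c - x & c ^ x - c

[X [Y [Y [Y [Z [W x]]] ++ [Z [Z [W x]] & [W c]]] - [Z [Z [W x]] & [W c]]] ^ [X [Y [Y [Z [W x]]] - [Z [W c]]]]]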